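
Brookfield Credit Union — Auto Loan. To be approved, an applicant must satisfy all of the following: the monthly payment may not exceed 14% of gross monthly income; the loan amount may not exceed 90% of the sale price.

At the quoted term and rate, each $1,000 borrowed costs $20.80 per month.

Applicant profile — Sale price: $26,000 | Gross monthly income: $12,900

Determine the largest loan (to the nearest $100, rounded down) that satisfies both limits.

$23,400

Payment cap: 14% × $12,900 = $1,806/month.
At $20.80 per $1,000, that supports 1,806/20.80 × 1,000 ≈ $86,826 → $86,800.
LTV cap: 90% × $26,000 = $23,400 → $23,400.
Binding constraint: loan-to-value.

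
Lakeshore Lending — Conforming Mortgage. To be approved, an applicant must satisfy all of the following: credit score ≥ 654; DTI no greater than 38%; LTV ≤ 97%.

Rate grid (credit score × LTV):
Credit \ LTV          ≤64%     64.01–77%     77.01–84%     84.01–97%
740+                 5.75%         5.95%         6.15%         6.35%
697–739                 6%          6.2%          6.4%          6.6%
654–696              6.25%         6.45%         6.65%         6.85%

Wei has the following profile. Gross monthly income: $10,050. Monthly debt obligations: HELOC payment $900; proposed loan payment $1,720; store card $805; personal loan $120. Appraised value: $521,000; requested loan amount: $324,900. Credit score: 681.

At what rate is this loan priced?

6.25%

Credit score 681 ≥ 654; Total monthly debts = (900 + 1,720 + 805 + 120) = 3,545. DTI = 3,545/10,050 = 35.3% ≤ 38%
Loan-to-value = 324,900/521,000 = 62.4% — pass (97% max)
Credit 681 → row 654–696; LTV 62.4% → column ≤64%. Grid cell → 6.25%.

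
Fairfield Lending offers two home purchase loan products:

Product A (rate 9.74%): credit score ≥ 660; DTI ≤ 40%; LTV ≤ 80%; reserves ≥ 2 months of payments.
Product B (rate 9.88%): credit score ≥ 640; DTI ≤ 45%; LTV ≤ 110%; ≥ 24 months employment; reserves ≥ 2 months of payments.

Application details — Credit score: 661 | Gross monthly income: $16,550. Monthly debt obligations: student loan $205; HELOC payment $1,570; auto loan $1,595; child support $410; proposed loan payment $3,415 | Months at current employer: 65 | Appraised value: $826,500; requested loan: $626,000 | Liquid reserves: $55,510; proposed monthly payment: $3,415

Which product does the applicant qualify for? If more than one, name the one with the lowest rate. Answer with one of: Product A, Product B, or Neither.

Total debts = (205 + 1,570 + 1,595 + 410 + 3,415) = 7,195; DTI = 7,195/16,550 = 43.5%.
LTV = 626,000/826,500 = 75.7%.
Reserves = 55,510/3,415 = 16.3 months.
Product A: score 661 ≥ 660; DTI 43.5% > 40%; LTV 75.7% ≤ 80%; reserves 16.3 ≥ 2 mo → does not qualify.
Product B: score 661 ≥ 640; DTI 43.5% ≤ 45%; LTV 75.7% ≤ 110%; employment 65 ≥ 24 mo; reserves 16.3 ≥ 2 mo → qualifies.

Product B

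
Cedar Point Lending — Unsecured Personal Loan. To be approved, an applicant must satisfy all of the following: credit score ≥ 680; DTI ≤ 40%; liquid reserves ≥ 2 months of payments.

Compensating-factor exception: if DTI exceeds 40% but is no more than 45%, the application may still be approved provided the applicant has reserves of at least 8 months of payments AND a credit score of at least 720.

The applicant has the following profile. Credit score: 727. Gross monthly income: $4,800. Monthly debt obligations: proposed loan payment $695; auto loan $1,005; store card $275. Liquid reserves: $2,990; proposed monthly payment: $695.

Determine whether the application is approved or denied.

Credit score 727 ≥ 680 (meets base)
Total debts = (695 + 1,005 + 275) = 1,975. DTI: 1,975 ÷ 4,800 = 41.1%, over the 40% base limit.
Reserves = 2,990/695 = 4.3 months ≥ 2
DTI 41.1% is within the 40%–45% exception band; checking compensating factors.
Reserves 4.3 < 8 months; credit score 727 ≥ 720.
Override conditions not both satisfied; exception does not apply.

Denied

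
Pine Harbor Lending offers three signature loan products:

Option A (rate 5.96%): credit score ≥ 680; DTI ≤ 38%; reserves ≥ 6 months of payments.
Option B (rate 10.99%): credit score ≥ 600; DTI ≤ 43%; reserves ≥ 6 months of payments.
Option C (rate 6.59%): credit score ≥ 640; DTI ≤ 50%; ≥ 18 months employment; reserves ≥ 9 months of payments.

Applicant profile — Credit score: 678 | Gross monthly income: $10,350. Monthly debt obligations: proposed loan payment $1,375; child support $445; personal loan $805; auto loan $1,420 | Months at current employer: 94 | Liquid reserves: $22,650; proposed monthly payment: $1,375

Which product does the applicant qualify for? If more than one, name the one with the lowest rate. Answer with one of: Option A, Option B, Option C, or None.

Total debts = (1,375 + 445 + 805 + 1,420) = 4,045; DTI = 4,045/10,350 = 39.1%.
Reserves = 22,650/1,375 = 16.5 months.
Option A: score 678 < 680; DTI 39.1% > 38%; reserves 16.5 ≥ 6 mo → does not qualify.
Option B: score 678 ≥ 600; DTI 39.1% ≤ 43%; reserves 16.5 ≥ 6 mo → qualifies.
Option C: score 678 ≥ 640; DTI 39.1% ≤ 50%; employment 94 ≥ 18 mo; reserves 16.5 ≥ 9 mo → qualifies.
Qualifying: Option B, Option C. Lowest rate is 6.59% → Option C.

Option C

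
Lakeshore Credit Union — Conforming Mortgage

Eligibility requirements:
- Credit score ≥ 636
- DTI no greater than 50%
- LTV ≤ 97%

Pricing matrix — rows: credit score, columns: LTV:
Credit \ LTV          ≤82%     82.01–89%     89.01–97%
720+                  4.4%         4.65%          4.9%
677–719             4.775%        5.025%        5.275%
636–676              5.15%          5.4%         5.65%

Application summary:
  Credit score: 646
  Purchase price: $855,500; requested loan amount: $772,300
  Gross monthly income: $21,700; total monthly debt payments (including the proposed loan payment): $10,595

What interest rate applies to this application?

5.65%

Credit score 646 ≥ 636; DTI = 10,595/21,700 = 48.8% ≤ 50%
Loan-to-value = 772,300/855,500 = 90.3% — pass (97% max)
Row: 646 falls in 636–676. Column: 90.3% falls in 89.01–97%. Rate = 5.65%.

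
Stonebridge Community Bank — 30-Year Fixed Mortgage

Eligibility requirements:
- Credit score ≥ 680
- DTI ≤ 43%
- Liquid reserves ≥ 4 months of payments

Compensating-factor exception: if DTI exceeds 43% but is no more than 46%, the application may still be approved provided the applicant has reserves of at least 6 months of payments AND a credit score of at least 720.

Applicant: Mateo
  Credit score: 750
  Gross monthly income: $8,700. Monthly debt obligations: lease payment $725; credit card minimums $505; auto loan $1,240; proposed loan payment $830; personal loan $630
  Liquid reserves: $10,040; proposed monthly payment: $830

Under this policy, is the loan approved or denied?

Approved

Credit score 750 ≥ 680 (meets base)
Total debts = (725 + 505 + 1,240 + 830 + 630) = 3,930. DTI = 3,930/8,700 = 45.2% > 43% — standard DTI limit exceeded.
Liquid reserves cover 10,040/830 = 12.1 months — ≥ 4 required
DTI 45.2% is within the 43%–46% exception band; checking compensating factors.
Reserves 12.1 ≥ 6 months; credit score 750 ≥ 720.
Both compensating conditions met → exception applies.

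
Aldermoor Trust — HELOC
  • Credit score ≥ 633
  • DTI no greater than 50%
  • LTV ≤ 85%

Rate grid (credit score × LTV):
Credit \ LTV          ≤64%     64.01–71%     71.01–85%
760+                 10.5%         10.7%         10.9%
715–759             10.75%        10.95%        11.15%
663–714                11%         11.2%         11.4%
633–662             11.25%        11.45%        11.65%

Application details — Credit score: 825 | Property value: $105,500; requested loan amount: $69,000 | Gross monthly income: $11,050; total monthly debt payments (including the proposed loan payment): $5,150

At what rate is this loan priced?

10.7%

Credit score 825 ≥ 633; DTI: 5,150 ÷ 11,050 = 46.6%, within the 50% cap
LTV: 69,000 ÷ 105,500 = 65.4%, within 85% cap
Row: 825 falls in 760+. Column: 65.4% falls in 64.01–71%. Rate = 10.7%.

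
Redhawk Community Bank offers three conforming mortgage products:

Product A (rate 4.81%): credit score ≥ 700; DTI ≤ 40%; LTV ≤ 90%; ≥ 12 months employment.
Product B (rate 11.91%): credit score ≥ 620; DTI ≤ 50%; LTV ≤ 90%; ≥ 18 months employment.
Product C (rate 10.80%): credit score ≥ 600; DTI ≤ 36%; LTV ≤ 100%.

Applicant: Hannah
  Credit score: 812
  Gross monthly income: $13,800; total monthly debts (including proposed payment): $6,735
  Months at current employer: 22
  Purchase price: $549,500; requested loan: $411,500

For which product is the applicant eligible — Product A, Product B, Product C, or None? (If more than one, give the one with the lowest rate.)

DTI = 6,735/13,800 = 48.8%.
LTV = 411,500/549,500 = 74.9%.
Product A: score 812 ≥ 700; DTI 48.8% > 40%; LTV 74.9% ≤ 90%; employment 22 ≥ 12 mo → does not qualify.
Product B: score 812 ≥ 620; DTI 48.8% ≤ 50%; LTV 74.9% ≤ 90%; employment 22 ≥ 18 mo → qualifies.
Product C: score 812 ≥ 600; DTI 48.8% > 36%; LTV 74.9% ≤ 100% → does not qualify.

Product B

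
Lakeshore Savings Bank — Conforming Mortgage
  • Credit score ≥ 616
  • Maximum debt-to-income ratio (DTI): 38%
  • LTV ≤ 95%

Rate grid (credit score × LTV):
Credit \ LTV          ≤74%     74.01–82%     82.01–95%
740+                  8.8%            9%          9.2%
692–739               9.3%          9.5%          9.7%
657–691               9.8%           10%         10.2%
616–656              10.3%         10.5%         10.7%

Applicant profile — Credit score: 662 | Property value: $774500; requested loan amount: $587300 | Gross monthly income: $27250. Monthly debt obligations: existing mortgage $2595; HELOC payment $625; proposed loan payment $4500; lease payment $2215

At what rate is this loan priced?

10%

Credit score 662 ≥ 616; Total monthly debts = (2,595 + 625 + 4,500 + 2,215) = 9,935. Debt-to-income = 9,935/27,250 = 36.5% — meets 38% limit
LTV: 587,300 ÷ 774,500 = 75.8%, within 95% cap
Row: 662 falls in 657–691. Column: 75.8% falls in 74.01–82%. Rate = 10%.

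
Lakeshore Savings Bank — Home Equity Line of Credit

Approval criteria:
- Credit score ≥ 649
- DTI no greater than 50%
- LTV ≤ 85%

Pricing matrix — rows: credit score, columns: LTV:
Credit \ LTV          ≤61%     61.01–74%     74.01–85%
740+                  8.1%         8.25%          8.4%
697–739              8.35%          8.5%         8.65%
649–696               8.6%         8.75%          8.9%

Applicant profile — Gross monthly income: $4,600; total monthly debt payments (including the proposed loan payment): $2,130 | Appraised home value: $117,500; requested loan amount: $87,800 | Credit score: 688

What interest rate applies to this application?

Credit score 688 ≥ 649; DTI = 2,130/4,600 = 46.3% ≤ 50%
LTV = 87,800/117,500 = 74.7% ≤ 85%
Row: 688 falls in 649–696. Column: 74.7% falls in 74.01–85%. Rate = 8.9%.

8.9%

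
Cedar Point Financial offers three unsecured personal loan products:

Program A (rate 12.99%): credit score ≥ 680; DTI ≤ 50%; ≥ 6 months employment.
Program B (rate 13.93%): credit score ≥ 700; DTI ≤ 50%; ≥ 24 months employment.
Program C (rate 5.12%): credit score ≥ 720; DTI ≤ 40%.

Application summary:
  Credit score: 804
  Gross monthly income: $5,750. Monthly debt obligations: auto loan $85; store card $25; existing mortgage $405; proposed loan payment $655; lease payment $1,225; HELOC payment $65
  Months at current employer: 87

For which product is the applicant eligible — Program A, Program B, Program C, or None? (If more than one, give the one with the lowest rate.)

Program A

Total debts = (85 + 25 + 405 + 655 + 1,225 + 65) = 2,460; DTI = 2,460/5,750 = 42.8%.
Program A: score 804 ≥ 680; DTI 42.8% ≤ 50%; employment 87 ≥ 6 mo → qualifies.
Program B: score 804 ≥ 700; DTI 42.8% ≤ 50%; employment 87 ≥ 24 mo → qualifies.
Program C: score 804 ≥ 720; DTI 42.8% > 40% → does not qualify.
Qualifying: Program A, Program B. Lowest rate is 12.99% → Program A.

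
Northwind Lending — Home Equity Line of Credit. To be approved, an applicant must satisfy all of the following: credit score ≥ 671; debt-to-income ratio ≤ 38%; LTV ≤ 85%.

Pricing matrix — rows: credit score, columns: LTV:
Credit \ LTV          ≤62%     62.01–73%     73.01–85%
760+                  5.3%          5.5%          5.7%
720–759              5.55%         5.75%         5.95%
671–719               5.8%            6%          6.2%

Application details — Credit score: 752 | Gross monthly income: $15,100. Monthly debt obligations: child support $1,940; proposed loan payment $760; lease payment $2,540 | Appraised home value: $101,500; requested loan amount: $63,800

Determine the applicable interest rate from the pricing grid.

5.75%

Credit score 752 ≥ 671; Total monthly debts = (1,940 + 760 + 2,540) = 5,240. DTI = 5,240/15,100 = 34.7% ≤ 38%
Loan-to-value = 63,800/101,500 = 62.9% — pass (85% max)
Score 752 is in the 720–759 band; LTV 62.9% is in the 62.01–73% band → 5.75%.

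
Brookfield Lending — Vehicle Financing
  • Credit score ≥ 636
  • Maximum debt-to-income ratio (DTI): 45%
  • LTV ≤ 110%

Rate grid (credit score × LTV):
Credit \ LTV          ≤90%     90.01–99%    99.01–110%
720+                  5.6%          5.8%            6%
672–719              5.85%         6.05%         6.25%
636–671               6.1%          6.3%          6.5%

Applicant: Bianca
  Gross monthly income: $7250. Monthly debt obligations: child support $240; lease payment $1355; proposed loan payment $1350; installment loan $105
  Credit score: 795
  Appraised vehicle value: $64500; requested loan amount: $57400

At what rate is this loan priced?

5.6%

Credit score 795 ≥ 636; Total monthly debts = (240 + 1,355 + 1,350 + 105) = 3,050. DTI = 3,050/7,250 = 42.1% ≤ 45%
Loan-to-value = 57,400/64,500 = 89% — pass (110% max)
Score 795 is in the 720+ band; LTV 89% is in the ≤90% band → 5.6%.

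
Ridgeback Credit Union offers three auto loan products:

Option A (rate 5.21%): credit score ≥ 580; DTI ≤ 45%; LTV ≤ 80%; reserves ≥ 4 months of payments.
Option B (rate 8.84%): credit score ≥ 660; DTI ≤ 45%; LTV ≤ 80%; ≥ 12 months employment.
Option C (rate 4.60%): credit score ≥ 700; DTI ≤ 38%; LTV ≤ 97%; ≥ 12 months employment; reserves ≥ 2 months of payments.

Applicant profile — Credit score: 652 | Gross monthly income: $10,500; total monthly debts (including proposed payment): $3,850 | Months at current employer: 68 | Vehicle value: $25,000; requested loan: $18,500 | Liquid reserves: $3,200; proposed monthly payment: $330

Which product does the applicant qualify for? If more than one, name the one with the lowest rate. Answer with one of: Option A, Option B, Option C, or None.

Option A

DTI = 3,850/10,500 = 36.7%.
LTV = 18,500/25,000 = 74%.
Reserves = 3,200/330 = 9.7 months.
Option A: score 652 ≥ 580; DTI 36.7% ≤ 45%; LTV 74% ≤ 80%; reserves 9.7 ≥ 4 mo → qualifies.
Option B: score 652 < 660; DTI 36.7% ≤ 45%; LTV 74% ≤ 80%; employment 68 ≥ 12 mo → does not qualify.
Option C: score 652 < 700; DTI 36.7% ≤ 38%; LTV 74% ≤ 97%; employment 68 ≥ 12 mo; reserves 9.7 ≥ 2 mo → does not qualify.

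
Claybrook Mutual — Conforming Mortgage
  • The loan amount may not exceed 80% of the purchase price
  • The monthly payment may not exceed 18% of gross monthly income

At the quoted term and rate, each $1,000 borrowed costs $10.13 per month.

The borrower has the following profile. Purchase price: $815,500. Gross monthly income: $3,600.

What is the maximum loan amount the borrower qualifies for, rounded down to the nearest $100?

$63,900

Payment cap: 18% × $3,600 = $648/month.
At $10.13 per $1,000, that supports 648/10.13 × 1,000 ≈ $63,968 → $63,900.
LTV cap: 80% × $815,500 = $652,400 → $652,400.
Binding constraint: payment-to-income.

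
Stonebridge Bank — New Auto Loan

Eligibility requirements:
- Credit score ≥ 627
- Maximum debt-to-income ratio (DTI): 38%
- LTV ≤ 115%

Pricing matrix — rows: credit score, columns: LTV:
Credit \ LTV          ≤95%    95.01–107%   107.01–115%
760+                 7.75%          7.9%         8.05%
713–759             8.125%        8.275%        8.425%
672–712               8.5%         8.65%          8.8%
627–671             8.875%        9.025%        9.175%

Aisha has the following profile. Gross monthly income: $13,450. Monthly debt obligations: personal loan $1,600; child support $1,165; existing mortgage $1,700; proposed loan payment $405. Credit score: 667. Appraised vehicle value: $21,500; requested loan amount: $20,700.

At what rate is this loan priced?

9.025%

Credit score 667 ≥ 627; Total monthly debts = (1,600 + 1,165 + 1,700 + 405) = 4,870. DTI = 4,870/13,450 = 36.2% ≤ 38%
LTV: 20,700 ÷ 21,500 = 96.3%, within 115% cap
Row: 667 falls in 627–671. Column: 96.3% falls in 95.01–107%. Rate = 9.025%.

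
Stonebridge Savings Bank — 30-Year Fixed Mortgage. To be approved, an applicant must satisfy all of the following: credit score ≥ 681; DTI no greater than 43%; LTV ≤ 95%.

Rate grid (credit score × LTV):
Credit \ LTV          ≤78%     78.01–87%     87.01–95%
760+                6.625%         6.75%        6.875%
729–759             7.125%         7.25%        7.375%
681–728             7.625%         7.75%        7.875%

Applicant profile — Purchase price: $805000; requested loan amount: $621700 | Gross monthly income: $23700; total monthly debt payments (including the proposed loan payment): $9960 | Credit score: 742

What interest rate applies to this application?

Credit score 742 ≥ 681; Debt-to-income = 9,960/23,700 = 42% — meets 43% limit
LTV = 621,700/805,000 = 77.2% ≤ 95%
Score 742 is in the 729–759 band; LTV 77.2% is in the ≤78% band → 7.125%.

7.125%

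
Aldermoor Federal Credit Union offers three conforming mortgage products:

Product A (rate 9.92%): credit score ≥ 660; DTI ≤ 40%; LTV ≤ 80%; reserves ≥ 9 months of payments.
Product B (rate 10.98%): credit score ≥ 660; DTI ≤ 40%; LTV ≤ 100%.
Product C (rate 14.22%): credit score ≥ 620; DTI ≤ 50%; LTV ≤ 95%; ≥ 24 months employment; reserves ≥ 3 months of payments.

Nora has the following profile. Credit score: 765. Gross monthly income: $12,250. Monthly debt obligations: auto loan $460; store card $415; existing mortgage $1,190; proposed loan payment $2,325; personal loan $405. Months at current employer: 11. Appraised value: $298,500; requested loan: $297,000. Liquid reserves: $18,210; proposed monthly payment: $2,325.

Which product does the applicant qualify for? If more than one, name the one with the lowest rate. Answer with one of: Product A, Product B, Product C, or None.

Product B

Total debts = (460 + 415 + 1,190 + 2,325 + 405) = 4,795; DTI = 4,795/12,250 = 39.1%.
LTV = 297,000/298,500 = 99.5%.
Reserves = 18,210/2,325 = 7.8 months.
Product A: score 765 ≥ 660; DTI 39.1% ≤ 40%; LTV 99.5% > 80%; reserves 7.8 < 9 mo → does not qualify.
Product B: score 765 ≥ 660; DTI 39.1% ≤ 40%; LTV 99.5% ≤ 100% → qualifies.
Product C: score 765 ≥ 620; DTI 39.1% ≤ 50%; LTV 99.5% > 95%; employment 11 < 24 mo; reserves 7.8 ≥ 3 mo → does not qualify.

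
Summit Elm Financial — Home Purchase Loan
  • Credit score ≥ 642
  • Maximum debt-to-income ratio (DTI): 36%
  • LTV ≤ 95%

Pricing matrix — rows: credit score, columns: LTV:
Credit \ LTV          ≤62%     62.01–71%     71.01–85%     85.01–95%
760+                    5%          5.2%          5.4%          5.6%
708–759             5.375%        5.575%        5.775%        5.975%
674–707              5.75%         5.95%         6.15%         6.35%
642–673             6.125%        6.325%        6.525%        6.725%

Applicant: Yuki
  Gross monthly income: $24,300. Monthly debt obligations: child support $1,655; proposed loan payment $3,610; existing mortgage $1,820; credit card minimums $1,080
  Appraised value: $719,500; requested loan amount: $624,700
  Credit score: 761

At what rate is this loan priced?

5.6%

Credit score 761 ≥ 642; Total monthly debts = (1,655 + 3,610 + 1,820 + 1,080) = 8,165. DTI = 8,165/24,300 = 33.6% ≤ 36%
LTV = 624,700/719,500 = 86.8% ≤ 95%
Score 761 is in the 760+ band; LTV 86.8% is in the 85.01–95% band → 5.6%.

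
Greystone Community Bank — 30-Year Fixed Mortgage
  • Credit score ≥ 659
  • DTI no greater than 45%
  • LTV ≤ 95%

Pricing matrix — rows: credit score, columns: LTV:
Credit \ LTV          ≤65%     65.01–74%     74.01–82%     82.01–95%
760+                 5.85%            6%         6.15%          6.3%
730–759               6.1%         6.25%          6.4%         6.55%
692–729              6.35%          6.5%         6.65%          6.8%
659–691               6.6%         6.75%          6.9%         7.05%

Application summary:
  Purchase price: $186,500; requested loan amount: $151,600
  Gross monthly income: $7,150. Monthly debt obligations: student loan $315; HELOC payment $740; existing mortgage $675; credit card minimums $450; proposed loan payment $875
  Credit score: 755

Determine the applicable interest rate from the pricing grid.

Credit score 755 ≥ 659; Total monthly debts = (315 + 740 + 675 + 450 + 875) = 3,055. DTI = 3,055/7,150 = 42.7% ≤ 45%
Loan-to-value = 151,600/186,500 = 81.3% — pass (95% max)
Row: 755 falls in 730–759. Column: 81.3% falls in 74.01–82%. Rate = 6.4%.

6.4%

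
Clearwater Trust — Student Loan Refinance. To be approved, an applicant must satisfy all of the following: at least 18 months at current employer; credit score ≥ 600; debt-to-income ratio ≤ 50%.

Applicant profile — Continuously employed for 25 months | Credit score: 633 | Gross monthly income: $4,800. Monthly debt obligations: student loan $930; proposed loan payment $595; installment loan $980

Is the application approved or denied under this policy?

Denied

Employment 25 ≥ 18 months
Credit score 633 ≥ 600 (meets)
Total monthly debts = (930 + 595 + 980) = 2,505. Debt-to-income = 2,505/4,800 = 52.2% — over 50% limit
Fails on DTI.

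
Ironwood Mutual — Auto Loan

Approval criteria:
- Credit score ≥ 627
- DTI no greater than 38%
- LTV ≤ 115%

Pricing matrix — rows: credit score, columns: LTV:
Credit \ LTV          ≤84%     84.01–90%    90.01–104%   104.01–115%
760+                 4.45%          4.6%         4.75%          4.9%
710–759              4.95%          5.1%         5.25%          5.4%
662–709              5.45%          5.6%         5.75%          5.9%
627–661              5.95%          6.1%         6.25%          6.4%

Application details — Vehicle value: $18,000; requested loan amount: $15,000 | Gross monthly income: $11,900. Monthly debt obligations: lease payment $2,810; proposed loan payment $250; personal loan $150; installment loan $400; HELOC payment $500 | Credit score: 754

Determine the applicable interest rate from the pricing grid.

Credit score 754 ≥ 627; Total monthly debts = (2,810 + 250 + 150 + 400 + 500) = 4,110. DTI: 4,110 ÷ 11,900 = 34.5%, within the 38% cap
Loan-to-value = 15,000/18,000 = 83.3% — pass (115% max)
Score 754 is in the 710–759 band; LTV 83.3% is in the ≤84% band → 4.95%.

4.95%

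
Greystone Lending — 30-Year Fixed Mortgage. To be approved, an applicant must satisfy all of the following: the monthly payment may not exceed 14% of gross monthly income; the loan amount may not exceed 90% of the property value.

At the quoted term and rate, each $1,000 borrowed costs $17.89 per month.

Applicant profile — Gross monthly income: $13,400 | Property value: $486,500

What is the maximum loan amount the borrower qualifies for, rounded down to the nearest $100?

Payment cap: 14% × $13,400 = $1,876/month.
At $17.89 per $1,000, that supports 1,876/17.89 × 1,000 ≈ $104,863 → $104,800.
LTV cap: 90% × $486,500 = $437,850 → $437,800.
Binding constraint: payment-to-income.

$104,800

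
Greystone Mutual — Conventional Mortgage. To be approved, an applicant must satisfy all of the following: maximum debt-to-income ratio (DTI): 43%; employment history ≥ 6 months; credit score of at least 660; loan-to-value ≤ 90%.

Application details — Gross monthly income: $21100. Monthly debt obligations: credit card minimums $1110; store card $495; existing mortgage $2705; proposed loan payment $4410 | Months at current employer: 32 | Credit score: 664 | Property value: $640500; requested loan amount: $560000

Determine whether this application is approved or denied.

Approved

Total monthly debts = (1,110 + 495 + 2,705 + 4,410) = 8,720. DTI: 8,720 ÷ 21,100 = 41.3%, within the 43% cap
Employment 32 ≥ 6 months
Credit score 664 ≥ 660 (meets)
LTV = 560,000/640,500 = 87.4% ≤ 90%
All criteria satisfied.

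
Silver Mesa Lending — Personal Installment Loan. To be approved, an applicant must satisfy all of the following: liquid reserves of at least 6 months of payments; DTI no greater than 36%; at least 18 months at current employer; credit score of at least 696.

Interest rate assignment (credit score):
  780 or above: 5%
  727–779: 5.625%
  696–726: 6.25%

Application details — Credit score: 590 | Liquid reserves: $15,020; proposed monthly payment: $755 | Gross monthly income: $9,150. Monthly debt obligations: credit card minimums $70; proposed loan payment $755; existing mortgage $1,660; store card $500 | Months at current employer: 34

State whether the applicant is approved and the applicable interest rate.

Denied

Credit score 590 < 696 (below minimum)
Reserves: 15,020 ÷ 755 = 19.9 months (meets 6-month minimum)
Employment 34 ≥ 18 months
Total monthly debts = (70 + 755 + 1,660 + 500) = 2,985. DTI: 2,985 ÷ 9,150 = 32.6%, within the 36% cap
Not all requirements met → denied.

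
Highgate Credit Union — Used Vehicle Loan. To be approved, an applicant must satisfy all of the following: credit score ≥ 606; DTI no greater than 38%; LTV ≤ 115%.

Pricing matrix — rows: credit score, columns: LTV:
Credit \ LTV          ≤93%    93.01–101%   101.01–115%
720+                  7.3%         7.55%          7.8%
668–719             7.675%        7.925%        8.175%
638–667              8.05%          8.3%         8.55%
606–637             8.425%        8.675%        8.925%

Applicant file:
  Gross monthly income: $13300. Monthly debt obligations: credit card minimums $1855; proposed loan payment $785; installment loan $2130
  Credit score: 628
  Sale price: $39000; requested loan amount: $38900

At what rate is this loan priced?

8.675%

Credit score 628 ≥ 606; Total monthly debts = (1,855 + 785 + 2,130) = 4,770. Debt-to-income = 4,770/13,300 = 35.9% — meets 38% limit
LTV: 38,900 ÷ 39,000 = 99.7%, within 115% cap
Score 628 is in the 606–637 band; LTV 99.7% is in the 93.01–101% band → 8.675%.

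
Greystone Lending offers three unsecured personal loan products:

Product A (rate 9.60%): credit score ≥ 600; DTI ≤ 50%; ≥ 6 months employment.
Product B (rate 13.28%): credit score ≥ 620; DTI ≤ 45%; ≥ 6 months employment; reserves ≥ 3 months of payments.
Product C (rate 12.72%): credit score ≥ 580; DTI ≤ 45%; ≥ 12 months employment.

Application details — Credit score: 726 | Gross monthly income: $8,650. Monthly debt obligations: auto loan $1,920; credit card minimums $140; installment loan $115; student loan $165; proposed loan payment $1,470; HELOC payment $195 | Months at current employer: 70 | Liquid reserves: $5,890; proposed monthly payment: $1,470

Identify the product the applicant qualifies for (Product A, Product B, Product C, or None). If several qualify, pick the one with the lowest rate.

Product A

Total debts = (1,920 + 140 + 115 + 165 + 1,470 + 195) = 4,005; DTI = 4,005/8,650 = 46.3%.
Reserves = 5,890/1,470 = 4.0 months.
Product A: score 726 ≥ 600; DTI 46.3% ≤ 50%; employment 70 ≥ 6 mo → qualifies.
Product B: score 726 ≥ 620; DTI 46.3% > 45%; employment 70 ≥ 6 mo; reserves 4.0 ≥ 3 mo → does not qualify.
Product C: score 726 ≥ 580; DTI 46.3% > 45%; employment 70 ≥ 12 mo → does not qualify.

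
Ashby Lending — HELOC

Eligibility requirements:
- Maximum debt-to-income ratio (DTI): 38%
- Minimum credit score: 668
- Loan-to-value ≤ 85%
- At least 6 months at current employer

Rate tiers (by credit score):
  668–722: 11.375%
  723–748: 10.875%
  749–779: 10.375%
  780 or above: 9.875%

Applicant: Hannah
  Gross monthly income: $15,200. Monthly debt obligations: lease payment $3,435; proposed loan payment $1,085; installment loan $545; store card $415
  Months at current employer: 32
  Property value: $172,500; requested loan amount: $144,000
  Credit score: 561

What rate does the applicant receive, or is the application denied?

Credit score 561 < 668 (below minimum)
Employment 32 ≥ 6 months
Total monthly debts = (3,435 + 1,085 + 545 + 415) = 5,480. DTI = 5,480/15,200 = 36.1% ≤ 38%
Loan-to-value = 144,000/172,500 = 83.5% — pass (85% max)
Not all requirements met → denied.

Denied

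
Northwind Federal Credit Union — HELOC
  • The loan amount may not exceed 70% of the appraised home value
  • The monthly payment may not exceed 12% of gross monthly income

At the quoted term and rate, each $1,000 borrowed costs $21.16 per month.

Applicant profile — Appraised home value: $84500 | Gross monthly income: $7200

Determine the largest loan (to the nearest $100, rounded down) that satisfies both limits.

$40,800

Payment cap: 12% × $7,200 = $864/month.
At $21.16 per $1,000, that supports 864/21.16 × 1,000 ≈ $40,831 → $40,800.
LTV cap: 70% × $84,500 = $59,150 → $59,100.
Binding constraint: payment-to-income.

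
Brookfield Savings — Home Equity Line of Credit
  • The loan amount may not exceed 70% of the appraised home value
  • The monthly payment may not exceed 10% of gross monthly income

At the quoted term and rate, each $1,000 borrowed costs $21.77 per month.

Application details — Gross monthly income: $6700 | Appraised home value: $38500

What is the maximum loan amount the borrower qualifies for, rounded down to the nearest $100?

$26,900

Payment cap: 10% × $6,700 = $670/month.
At $21.77 per $1,000, that supports 670/21.77 × 1,000 ≈ $30,776 → $30,700.
LTV cap: 70% × $38,500 = $26,950 → $26,900.
Binding constraint: loan-to-value.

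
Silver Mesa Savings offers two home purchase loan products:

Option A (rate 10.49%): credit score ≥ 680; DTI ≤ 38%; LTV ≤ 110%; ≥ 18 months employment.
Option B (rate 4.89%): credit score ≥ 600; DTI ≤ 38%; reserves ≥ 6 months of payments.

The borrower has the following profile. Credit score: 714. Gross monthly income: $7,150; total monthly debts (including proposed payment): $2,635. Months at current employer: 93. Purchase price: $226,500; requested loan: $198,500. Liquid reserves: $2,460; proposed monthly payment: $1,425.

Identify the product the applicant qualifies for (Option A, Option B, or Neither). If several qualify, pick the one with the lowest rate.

Option A

DTI = 2,635/7,150 = 36.9%.
LTV = 198,500/226,500 = 87.6%.
Reserves = 2,460/1,425 = 1.7 months.
Option A: score 714 ≥ 680; DTI 36.9% ≤ 38%; LTV 87.6% ≤ 110%; employment 93 ≥ 18 mo → qualifies.
Option B: score 714 ≥ 600; DTI 36.9% ≤ 38%; reserves 1.7 < 6 mo → does not qualify.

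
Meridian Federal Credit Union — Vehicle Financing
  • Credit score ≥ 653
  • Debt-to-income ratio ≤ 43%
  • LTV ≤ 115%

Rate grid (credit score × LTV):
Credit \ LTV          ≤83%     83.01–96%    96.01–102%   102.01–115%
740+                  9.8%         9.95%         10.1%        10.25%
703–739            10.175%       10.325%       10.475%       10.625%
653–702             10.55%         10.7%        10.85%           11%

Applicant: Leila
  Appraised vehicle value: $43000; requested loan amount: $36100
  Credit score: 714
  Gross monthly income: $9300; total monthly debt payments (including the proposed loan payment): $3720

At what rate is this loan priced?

Credit score 714 ≥ 653; DTI = 3,720/9,300 = 40% ≤ 43%
LTV = 36,100/43,000 = 84% ≤ 115%
Credit 714 → row 703–739; LTV 84% → column 83.01–96%. Grid cell → 10.325%.

10.325%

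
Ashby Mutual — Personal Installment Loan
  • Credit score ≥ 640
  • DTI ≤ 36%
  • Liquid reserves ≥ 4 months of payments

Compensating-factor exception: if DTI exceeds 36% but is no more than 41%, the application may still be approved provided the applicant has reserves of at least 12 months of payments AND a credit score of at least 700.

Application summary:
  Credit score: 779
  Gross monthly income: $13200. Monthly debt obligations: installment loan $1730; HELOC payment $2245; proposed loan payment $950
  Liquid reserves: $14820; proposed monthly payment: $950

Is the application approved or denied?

Credit score 779 ≥ 640 (meets base)
Total debts = (1,730 + 2,245 + 950) = 4,925. DTI: 4,925 ÷ 13,200 = 37.3%, over the 36% base limit.
Liquid reserves cover 14,820/950 = 15.6 months — ≥ 4 required
DTI 37.3% is within the 36%–41% exception band; checking compensating factors.
Reserves 15.6 ≥ 12 months; credit score 779 ≥ 700.
Both override conditions satisfied; DTI exception granted.

Approved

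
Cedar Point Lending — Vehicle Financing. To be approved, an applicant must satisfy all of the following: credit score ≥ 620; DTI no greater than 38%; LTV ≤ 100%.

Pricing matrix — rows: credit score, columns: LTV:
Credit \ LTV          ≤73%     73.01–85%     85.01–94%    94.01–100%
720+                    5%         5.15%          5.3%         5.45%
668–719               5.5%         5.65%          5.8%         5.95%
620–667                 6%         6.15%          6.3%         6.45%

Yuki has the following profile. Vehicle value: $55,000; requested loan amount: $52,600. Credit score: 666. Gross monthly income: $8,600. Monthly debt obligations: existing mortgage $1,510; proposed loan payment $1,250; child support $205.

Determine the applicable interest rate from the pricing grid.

6.45%

Credit score 666 ≥ 620; Total monthly debts = (1,510 + 1,250 + 205) = 2,965. DTI = 2,965/8,600 = 34.5% ≤ 38%
Loan-to-value = 52,600/55,000 = 95.6% — pass (100% max)
Credit 666 → row 620–667; LTV 95.6% → column 94.01–100%. Grid cell → 6.45%.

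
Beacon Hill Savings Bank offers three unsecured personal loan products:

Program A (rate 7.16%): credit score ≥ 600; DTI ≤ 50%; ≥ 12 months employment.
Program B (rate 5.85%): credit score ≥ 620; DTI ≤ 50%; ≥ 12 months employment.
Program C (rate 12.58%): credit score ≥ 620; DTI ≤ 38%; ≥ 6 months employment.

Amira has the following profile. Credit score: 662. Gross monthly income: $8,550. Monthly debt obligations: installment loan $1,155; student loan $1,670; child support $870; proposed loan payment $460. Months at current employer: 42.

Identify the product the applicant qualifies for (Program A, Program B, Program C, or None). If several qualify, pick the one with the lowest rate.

Program B

Total debts = (1,155 + 1,670 + 870 + 460) = 4,155; DTI = 4,155/8,550 = 48.6%.
Program A: score 662 ≥ 600; DTI 48.6% ≤ 50%; employment 42 ≥ 12 mo → qualifies.
Program B: score 662 ≥ 620; DTI 48.6% ≤ 50%; employment 42 ≥ 12 mo → qualifies.
Program C: score 662 ≥ 620; DTI 48.6% > 38%; employment 42 ≥ 6 mo → does not qualify.
Qualifying: Program A, Program B. Lowest rate is 5.85% → Program B.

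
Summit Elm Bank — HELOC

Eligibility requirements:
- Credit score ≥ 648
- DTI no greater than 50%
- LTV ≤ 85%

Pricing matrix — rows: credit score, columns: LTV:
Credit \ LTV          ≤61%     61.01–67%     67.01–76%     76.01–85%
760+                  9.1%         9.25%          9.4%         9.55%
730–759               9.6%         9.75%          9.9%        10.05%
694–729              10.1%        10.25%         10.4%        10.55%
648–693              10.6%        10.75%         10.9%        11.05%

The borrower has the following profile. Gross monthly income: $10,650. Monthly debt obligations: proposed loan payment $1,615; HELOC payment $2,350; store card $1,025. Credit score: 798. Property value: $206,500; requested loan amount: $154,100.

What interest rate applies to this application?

9.4%

Credit score 798 ≥ 648; Total monthly debts = (1,615 + 2,350 + 1,025) = 4,990. Debt-to-income = 4,990/10,650 = 46.9% — meets 50% limit
Loan-to-value = 154,100/206,500 = 74.6% — pass (85% max)
Score 798 is in the 760+ band; LTV 74.6% is in the 67.01–76% band → 9.4%.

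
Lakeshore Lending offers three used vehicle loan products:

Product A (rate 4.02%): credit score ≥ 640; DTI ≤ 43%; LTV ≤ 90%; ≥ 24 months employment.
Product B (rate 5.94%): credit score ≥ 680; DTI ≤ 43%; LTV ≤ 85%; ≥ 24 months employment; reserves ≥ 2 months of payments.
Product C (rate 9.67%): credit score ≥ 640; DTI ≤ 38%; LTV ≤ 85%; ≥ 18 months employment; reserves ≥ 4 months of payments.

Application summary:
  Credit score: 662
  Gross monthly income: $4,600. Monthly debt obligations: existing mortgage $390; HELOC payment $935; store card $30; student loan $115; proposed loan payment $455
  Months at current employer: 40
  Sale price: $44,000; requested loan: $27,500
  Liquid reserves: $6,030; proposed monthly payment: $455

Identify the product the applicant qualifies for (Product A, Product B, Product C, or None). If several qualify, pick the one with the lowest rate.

Total debts = (390 + 935 + 30 + 115 + 455) = 1,925; DTI = 1,925/4,600 = 41.8%.
LTV = 27,500/44,000 = 62.5%.
Reserves = 6,030/455 = 13.3 months.
Product A: score 662 ≥ 640; DTI 41.8% ≤ 43%; LTV 62.5% ≤ 90%; employment 40 ≥ 24 mo → qualifies.
Product B: score 662 < 680; DTI 41.8% ≤ 43%; LTV 62.5% ≤ 85%; employment 40 ≥ 24 mo; reserves 13.3 ≥ 2 mo → does not qualify.
Product C: score 662 ≥ 640; DTI 41.8% > 38%; LTV 62.5% ≤ 85%; employment 40 ≥ 18 mo; reserves 13.3 ≥ 4 mo → does not qualify.

Product A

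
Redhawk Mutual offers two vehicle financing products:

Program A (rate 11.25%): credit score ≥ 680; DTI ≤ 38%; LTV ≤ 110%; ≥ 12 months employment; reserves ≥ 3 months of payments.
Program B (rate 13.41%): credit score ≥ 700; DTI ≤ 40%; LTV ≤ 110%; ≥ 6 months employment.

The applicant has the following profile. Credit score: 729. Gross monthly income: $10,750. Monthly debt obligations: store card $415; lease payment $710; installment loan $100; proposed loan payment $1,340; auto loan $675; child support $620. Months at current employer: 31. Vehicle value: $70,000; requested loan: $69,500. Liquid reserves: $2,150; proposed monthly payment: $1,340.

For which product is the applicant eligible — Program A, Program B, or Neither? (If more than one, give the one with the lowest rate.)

Program B

Total debts = (415 + 710 + 100 + 1,340 + 675 + 620) = 3,860; DTI = 3,860/10,750 = 35.9%.
LTV = 69,500/70,000 = 99.3%.
Reserves = 2,150/1,340 = 1.6 months.
Program A: score 729 ≥ 680; DTI 35.9% ≤ 38%; LTV 99.3% ≤ 110%; employment 31 ≥ 12 mo; reserves 1.6 < 3 mo → does not qualify.
Program B: score 729 ≥ 700; DTI 35.9% ≤ 40%; LTV 99.3% ≤ 110%; employment 31 ≥ 6 mo → qualifies.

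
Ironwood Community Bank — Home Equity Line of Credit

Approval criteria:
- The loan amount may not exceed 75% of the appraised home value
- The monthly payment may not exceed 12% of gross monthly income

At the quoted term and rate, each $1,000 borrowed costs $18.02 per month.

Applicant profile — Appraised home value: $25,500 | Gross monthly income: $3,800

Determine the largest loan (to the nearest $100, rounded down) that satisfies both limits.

$19,100

Payment cap: 12% × $3,800 = $456/month.
At $18.02 per $1,000, that supports 456/18.02 × 1,000 ≈ $25,305 → $25,300.
LTV cap: 75% × $25,500 = $19,125 → $19,100.
Binding constraint: loan-to-value.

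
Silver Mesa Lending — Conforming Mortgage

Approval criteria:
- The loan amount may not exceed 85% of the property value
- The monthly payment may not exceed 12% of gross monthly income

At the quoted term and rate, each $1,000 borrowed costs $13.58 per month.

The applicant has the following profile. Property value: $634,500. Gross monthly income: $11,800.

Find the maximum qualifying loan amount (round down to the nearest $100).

Payment cap: 12% × $11,800 = $1,416/month.
At $13.58 per $1,000, that supports 1,416/13.58 × 1,000 ≈ $104,270 → $104,200.
LTV cap: 85% × $634,500 = $539,325 → $539,300.
Binding constraint: payment-to-income.

$104,200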